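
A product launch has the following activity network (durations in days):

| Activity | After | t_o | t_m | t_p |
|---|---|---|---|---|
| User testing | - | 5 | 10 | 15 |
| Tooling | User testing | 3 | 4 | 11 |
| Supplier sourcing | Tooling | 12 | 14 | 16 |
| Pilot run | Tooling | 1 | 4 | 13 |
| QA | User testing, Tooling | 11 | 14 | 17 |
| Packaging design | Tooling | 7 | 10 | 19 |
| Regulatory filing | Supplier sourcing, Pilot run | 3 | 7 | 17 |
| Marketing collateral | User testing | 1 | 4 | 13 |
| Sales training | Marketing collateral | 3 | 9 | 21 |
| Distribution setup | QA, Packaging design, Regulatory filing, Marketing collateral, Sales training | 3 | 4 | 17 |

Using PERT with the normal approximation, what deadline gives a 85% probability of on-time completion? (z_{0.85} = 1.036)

47.1 days

te_User testing = (5 + 4·10 + 15)/6 = 60/6 = 10; σ²_User testing = ((15−5)/6)² = 2.778
te_Tooling = (3 + 4·4 + 11)/6 = 30/6 = 5; σ²_Tooling = ((11−3)/6)² = 1.778
te_Supplier sourcing = (12 + 4·14 + 16)/6 = 84/6 = 14; σ²_Supplier sourcing = ((16−12)/6)² = 0.444
te_Pilot run = (1 + 4·4 + 13)/6 = 30/6 = 5; σ²_Pilot run = ((13−1)/6)² = 4.000
te_QA = (11 + 4·14 + 17)/6 = 84/6 = 14; σ²_QA = ((17−11)/6)² = 1.000
te_Packaging design = (7 + 4·10 + 19)/6 = 66/6 = 11; σ²_Packaging design = ((19−7)/6)² = 4.000
te_Regulatory filing = (3 + 4·7 + 17)/6 = 48/6 = 8; σ²_Regulatory filing = ((17−3)/6)² = 5.444
te_Marketing collateral = (1 + 4·4 + 13)/6 = 30/6 = 5; σ²_Marketing collateral = ((13−1)/6)² = 4.000
te_Sales training = (3 + 4·9 + 21)/6 = 60/6 = 10; σ²_Sales training = ((21−3)/6)² = 9.000
te_Distribution setup = (3 + 4·4 + 17)/6 = 36/6 = 6; σ²_Distribution setup = ((17−3)/6)² = 5.444

Forward pass:
ES_User testing = 0; EF_User testing = 10
ES_Tooling = 10; EF_Tooling = 10+5 = 15
ES_Supplier sourcing = 15; EF_Supplier sourcing = 15+14 = 29
ES_Pilot run = 15; EF_Pilot run = 15+5 = 20
ES_QA = max(EF_User testing=10, EF_Tooling=15) = 15; EF_QA = 15+14 = 29
ES_Packaging design = 15; EF_Packaging design = 15+11 = 26
ES_Regulatory filing = max(EF_Supplier sourcing=29, EF_Pilot run=20) = 29; EF_Regulatory filing = 29+8 = 37
ES_Marketing collateral = 10; EF_Marketing collateral = 10+5 = 15
ES_Sales training = 15; EF_Sales training = 15+10 = 25
ES_Distribution setup = max(EF_QA=29, EF_Packaging design=26, EF_Regulatory filing=37, EF_Marketing collateral=15, EF_Sales training=25) = 37; EF_Distribution setup = 37+6 = 43
Expected project duration μ = 43 days. Critical path: User testing → Tooling → Supplier sourcing → Regulatory filing → Distribution setup.

Variance along critical path = 2.778 + 1.778 + 0.444 + 5.444 + 5.444 = 15.889; σ = 3.986 days.
D = μ + z·σ = 43 + 1.036·3.986 = 47.1 days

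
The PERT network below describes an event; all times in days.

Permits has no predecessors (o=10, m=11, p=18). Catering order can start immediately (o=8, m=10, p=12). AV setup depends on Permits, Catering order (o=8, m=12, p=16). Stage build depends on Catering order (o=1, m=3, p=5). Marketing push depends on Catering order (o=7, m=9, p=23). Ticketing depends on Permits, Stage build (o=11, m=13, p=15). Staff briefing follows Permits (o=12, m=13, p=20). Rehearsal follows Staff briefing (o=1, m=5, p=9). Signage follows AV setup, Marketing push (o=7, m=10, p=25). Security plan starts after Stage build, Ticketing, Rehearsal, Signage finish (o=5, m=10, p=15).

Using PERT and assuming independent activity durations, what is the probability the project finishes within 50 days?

0.846

te_Permits = (10 + 4·11 + 18)/6 = 72/6 = 12; σ²_Permits = ((18−10)/6)² = 1.778
te_Catering order = (8 + 4·10 + 12)/6 = 60/6 = 10; σ²_Catering order = ((12−8)/6)² = 0.444
te_AV setup = (8 + 4·12 + 16)/6 = 72/6 = 12; σ²_AV setup = ((16−8)/6)² = 1.778
te_Stage build = (1 + 4·3 + 5)/6 = 18/6 = 3; σ²_Stage build = ((5−1)/6)² = 0.444
te_Marketing push = (7 + 4·9 + 23)/6 = 66/6 = 11; σ²_Marketing push = ((23−7)/6)² = 7.111
te_Ticketing = (11 + 4·13 + 15)/6 = 78/6 = 13; σ²_Ticketing = ((15−11)/6)² = 0.444
te_Staff briefing = (12 + 4·13 + 20)/6 = 84/6 = 14; σ²_Staff briefing = ((20−12)/6)² = 1.778
te_Rehearsal = (1 + 4·5 + 9)/6 = 30/6 = 5; σ²_Rehearsal = ((9−1)/6)² = 1.778
te_Signage = (7 + 4·10 + 25)/6 = 72/6 = 12; σ²_Signage = ((25−7)/6)² = 9.000
te_Security plan = (5 + 4·10 + 15)/6 = 60/6 = 10; σ²_Security plan = ((15−5)/6)² = 2.778

Forward pass:
ES_Permits = 0; EF_Permits = 12
ES_Catering order = 0; EF_Catering order = 10
ES_AV setup = max(EF_Permits=12, EF_Catering order=10) = 12; EF_AV setup = 12+12 = 24
ES_Stage build = 10; EF_Stage build = 10+3 = 13
ES_Marketing push = 10; EF_Marketing push = 10+11 = 21
ES_Ticketing = max(EF_Permits=12, EF_Stage build=13) = 13; EF_Ticketing = 13+13 = 26
ES_Staff briefing = 12; EF_Staff briefing = 12+14 = 26
ES_Rehearsal = 26; EF_Rehearsal = 26+5 = 31
ES_Signage = max(EF_AV setup=24, EF_Marketing push=21) = 24; EF_Signage = 24+12 = 36
ES_Security plan = max(EF_Stage build=13, EF_Ticketing=26, EF_Rehearsal=31, EF_Signage=36) = 36; EF_Security plan = 36+10 = 46
Expected project duration μ = 46 days. Critical path: Permits → AV setup → Signage → Security plan.

Variance along critical path = 1.778 + 1.778 + 9.000 + 2.778 = 15.333; σ = √15.333 = 3.916 days.
Z = (50 − 46) / 3.916 = 1.022
P(T ≤ 50) = Φ(1.022) ≈ 0.846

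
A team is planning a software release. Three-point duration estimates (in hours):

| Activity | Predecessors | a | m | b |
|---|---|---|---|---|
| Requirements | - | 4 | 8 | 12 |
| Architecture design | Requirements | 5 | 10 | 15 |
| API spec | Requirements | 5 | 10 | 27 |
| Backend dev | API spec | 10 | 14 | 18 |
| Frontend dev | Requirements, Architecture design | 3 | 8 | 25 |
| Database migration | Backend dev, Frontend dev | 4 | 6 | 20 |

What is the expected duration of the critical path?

te_Requirements = (4 + 4·8 + 12)/6 = 48/6 = 8
te_Architecture design = (5 + 4·10 + 15)/6 = 60/6 = 10
te_API spec = (5 + 4·10 + 27)/6 = 72/6 = 12
te_Backend dev = (10 + 4·14 + 18)/6 = 84/6 = 14
te_Frontend dev = (3 + 4·8 + 25)/6 = 60/6 = 10
te_Database migration = (4 + 4·6 + 20)/6 = 48/6 = 8

Forward pass:
ES_Requirements = 0; EF_Requirements = 8
ES_Architecture design = 8; EF_Architecture design = 8+10 = 18
ES_API spec = 8; EF_API spec = 8+12 = 20
ES_Backend dev = 20; EF_Backend dev = 20+14 = 34
ES_Frontend dev = max(EF_Requirements=8, EF_Architecture design=18) = 18; EF_Frontend dev = 18+10 = 28
ES_Database migration = max(EF_Backend dev=34, EF_Frontend dev=28) = 34; EF_Database migration = 34+8 = 42
Expected project duration μ = 42 hours. Critical path: Requirements → API spec → Backend dev → Database migration.

42 hours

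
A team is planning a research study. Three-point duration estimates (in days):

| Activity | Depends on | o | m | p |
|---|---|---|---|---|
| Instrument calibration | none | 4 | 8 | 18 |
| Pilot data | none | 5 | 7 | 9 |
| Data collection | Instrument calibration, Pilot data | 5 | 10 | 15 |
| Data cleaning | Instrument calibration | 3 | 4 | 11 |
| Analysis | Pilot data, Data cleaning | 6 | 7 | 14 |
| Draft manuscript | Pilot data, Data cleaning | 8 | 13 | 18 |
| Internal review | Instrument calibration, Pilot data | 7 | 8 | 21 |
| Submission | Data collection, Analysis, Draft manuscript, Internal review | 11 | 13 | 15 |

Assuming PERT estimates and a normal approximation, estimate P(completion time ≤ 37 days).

te_Instrument calibration = (4 + 4·8 + 18)/6 = 54/6 = 9; σ²_Instrument calibration = ((18−4)/6)² = 5.444
te_Pilot data = (5 + 4·7 + 9)/6 = 42/6 = 7; σ²_Pilot data = ((9−5)/6)² = 0.444
te_Data collection = (5 + 4·10 + 15)/6 = 60/6 = 10; σ²_Data collection = ((15−5)/6)² = 2.778
te_Data cleaning = (3 + 4·4 + 11)/6 = 30/6 = 5; σ²_Data cleaning = ((11−3)/6)² = 1.778
te_Analysis = (6 + 4·7 + 14)/6 = 48/6 = 8; σ²_Analysis = ((14−6)/6)² = 1.778
te_Draft manuscript = (8 + 4·13 + 18)/6 = 78/6 = 13; σ²_Draft manuscript = ((18−8)/6)² = 2.778
te_Internal review = (7 + 4·8 + 21)/6 = 60/6 = 10; σ²_Internal review = ((21−7)/6)² = 5.444
te_Submission = (11 + 4·13 + 15)/6 = 78/6 = 13; σ²_Submission = ((15−11)/6)² = 0.444

Forward pass:
ES_Instrument calibration = 0; EF_Instrument calibration = 9
ES_Pilot data = 0; EF_Pilot data = 7
ES_Data collection = max(EF_Instrument calibration=9, EF_Pilot data=7) = 9; EF_Data collection = 9+10 = 19
ES_Data cleaning = 9; EF_Data cleaning = 9+5 = 14
ES_Analysis = max(EF_Pilot data=7, EF_Data cleaning=14) = 14; EF_Analysis = 14+8 = 22
ES_Draft manuscript = max(EF_Pilot data=7, EF_Data cleaning=14) = 14; EF_Draft manuscript = 14+13 = 27
ES_Internal review = max(EF_Instrument calibration=9, EF_Pilot data=7) = 9; EF_Internal review = 9+10 = 19
ES_Submission = max(EF_Data collection=19, EF_Analysis=22, EF_Draft manuscript=27, EF_Internal review=19) = 27; EF_Submission = 27+13 = 40
Expected project duration μ = 40 days. Critical path: Instrument calibration → Data cleaning → Draft manuscript → Submission.

Variance along critical path = 5.444 + 1.778 + 2.778 + 0.444 = 10.444; σ = √10.444 = 3.232 days.
Z = (37 − 40) / 3.232 = -0.928
P(T ≤ 37) = Φ(-0.928) ≈ 0.177

0.177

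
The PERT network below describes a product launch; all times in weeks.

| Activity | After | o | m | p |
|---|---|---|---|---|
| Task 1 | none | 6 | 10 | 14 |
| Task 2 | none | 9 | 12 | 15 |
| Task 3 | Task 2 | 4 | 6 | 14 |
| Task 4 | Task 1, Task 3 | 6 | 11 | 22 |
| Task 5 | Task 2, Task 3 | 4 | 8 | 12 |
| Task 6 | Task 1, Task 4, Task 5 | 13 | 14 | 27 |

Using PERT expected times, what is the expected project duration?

te_Task 1 = (6 + 4·10 + 14)/6 = 60/6 = 10
te_Task 2 = (9 + 4·12 + 15)/6 = 72/6 = 12
te_Task 3 = (4 + 4·6 + 14)/6 = 42/6 = 7
te_Task 4 = (6 + 4·11 + 22)/6 = 72/6 = 12
te_Task 5 = (4 + 4·8 + 12)/6 = 48/6 = 8
te_Task 6 = (13 + 4·14 + 27)/6 = 96/6 = 16

Forward pass:
ES_Task 1 = 0; EF_Task 1 = 10
ES_Task 2 = 0; EF_Task 2 = 12
ES_Task 3 = 12; EF_Task 3 = 12+7 = 19
ES_Task 4 = max(EF_Task 1=10, EF_Task 3=19) = 19; EF_Task 4 = 19+12 = 31
ES_Task 5 = max(EF_Task 2=12, EF_Task 3=19) = 19; EF_Task 5 = 19+8 = 27
ES_Task 6 = max(EF_Task 1=10, EF_Task 4=31, EF_Task 5=27) = 31; EF_Task 6 = 31+16 = 47
Expected project duration μ = 47 weeks. Critical path: Task 2 → Task 3 → Task 4 → Task 6.

47 weeks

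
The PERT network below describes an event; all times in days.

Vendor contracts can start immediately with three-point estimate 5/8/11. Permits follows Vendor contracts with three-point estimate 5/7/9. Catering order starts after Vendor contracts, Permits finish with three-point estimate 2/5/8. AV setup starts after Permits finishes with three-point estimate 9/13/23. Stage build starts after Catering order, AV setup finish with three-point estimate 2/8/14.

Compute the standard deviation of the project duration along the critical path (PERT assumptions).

3.30 days

te_Vendor contracts = (5 + 4·8 + 11)/6 = 48/6 = 8; σ²_Vendor contracts = ((11−5)/6)² = 1.000
te_Permits = (5 + 4·7 + 9)/6 = 42/6 = 7; σ²_Permits = ((9−5)/6)² = 0.444
te_Catering order = (2 + 4·5 + 8)/6 = 30/6 = 5; σ²_Catering order = ((8−2)/6)² = 1.000
te_AV setup = (9 + 4·13 + 23)/6 = 84/6 = 14; σ²_AV setup = ((23−9)/6)² = 5.444
te_Stage build = (2 + 4·8 + 14)/6 = 48/6 = 8; σ²_Stage build = ((14−2)/6)² = 4.000

Forward pass:
ES_Vendor contracts = 0; EF_Vendor contracts = 8
ES_Permits = 8; EF_Permits = 8+7 = 15
ES_Catering order = max(EF_Vendor contracts=8, EF_Permits=15) = 15; EF_Catering order = 15+5 = 20
ES_AV setup = 15; EF_AV setup = 15+14 = 29
ES_Stage build = max(EF_Catering order=20, EF_AV setup=29) = 29; EF_Stage build = 29+8 = 37
Expected project duration μ = 37 days. Critical path: Vendor contracts → Permits → AV setup → Stage build.

Variance along critical path = 1.000 + 0.444 + 5.444 + 4.000 = 10.889
σ = √10.889 = 3.300 days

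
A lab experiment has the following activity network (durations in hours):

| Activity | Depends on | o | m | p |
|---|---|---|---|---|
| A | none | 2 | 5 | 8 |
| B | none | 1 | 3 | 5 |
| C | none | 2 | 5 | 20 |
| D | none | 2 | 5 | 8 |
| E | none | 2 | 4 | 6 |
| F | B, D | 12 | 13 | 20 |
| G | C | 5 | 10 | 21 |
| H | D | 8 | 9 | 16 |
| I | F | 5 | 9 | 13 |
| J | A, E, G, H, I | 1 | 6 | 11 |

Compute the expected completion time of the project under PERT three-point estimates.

34 hours

te_A = (2 + 4·5 + 8)/6 = 30/6 = 5
te_B = (1 + 4·3 + 5)/6 = 18/6 = 3
te_C = (2 + 4·5 + 20)/6 = 42/6 = 7
te_D = (2 + 4·5 + 8)/6 = 30/6 = 5
te_E = (2 + 4·4 + 6)/6 = 24/6 = 4
te_F = (12 + 4·13 + 20)/6 = 84/6 = 14
te_G = (5 + 4·10 + 21)/6 = 66/6 = 11
te_H = (8 + 4·9 + 16)/6 = 60/6 = 10
te_I = (5 + 4·9 + 13)/6 = 54/6 = 9
te_J = (1 + 4·6 + 11)/6 = 36/6 = 6

Forward pass:
ES_A = 0; EF_A = 5
ES_B = 0; EF_B = 3
ES_C = 0; EF_C = 7
ES_D = 0; EF_D = 5
ES_E = 0; EF_E = 4
ES_F = max(EF_B=3, EF_D=5) = 5; EF_F = 5+14 = 19
ES_G = 7; EF_G = 7+11 = 18
ES_H = 5; EF_H = 5+10 = 15
ES_I = 19; EF_I = 19+9 = 28
ES_J = max(EF_A=5, EF_E=4, EF_G=18, EF_H=15, EF_I=28) = 28; EF_J = 28+6 = 34
Expected project duration μ = 34 hours. Critical path: D → F → I → J.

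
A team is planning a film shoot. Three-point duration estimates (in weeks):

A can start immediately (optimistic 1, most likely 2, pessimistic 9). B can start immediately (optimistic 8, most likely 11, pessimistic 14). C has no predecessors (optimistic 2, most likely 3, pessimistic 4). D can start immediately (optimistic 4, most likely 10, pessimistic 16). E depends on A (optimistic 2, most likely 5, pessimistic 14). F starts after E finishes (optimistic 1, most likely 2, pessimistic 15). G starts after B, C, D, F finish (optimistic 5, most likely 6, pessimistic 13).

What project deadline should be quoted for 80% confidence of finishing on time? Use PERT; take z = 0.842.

23.0 weeks

te_A = (1 + 4·2 + 9)/6 = 18/6 = 3; σ²_A = ((9−1)/6)² = 1.778
te_B = (8 + 4·11 + 14)/6 = 66/6 = 11; σ²_B = ((14−8)/6)² = 1.000
te_C = (2 + 4·3 + 4)/6 = 18/6 = 3; σ²_C = ((4−2)/6)² = 0.111
te_D = (4 + 4·10 + 16)/6 = 60/6 = 10; σ²_D = ((16−4)/6)² = 4.000
te_E = (2 + 4·5 + 14)/6 = 36/6 = 6; σ²_E = ((14−2)/6)² = 4.000
te_F = (1 + 4·2 + 15)/6 = 24/6 = 4; σ²_F = ((15−1)/6)² = 5.444
te_G = (5 + 4·6 + 13)/6 = 42/6 = 7; σ²_G = ((13−5)/6)² = 1.778

Forward pass:
ES_A = 0; EF_A = 3
ES_B = 0; EF_B = 11
ES_C = 0; EF_C = 3
ES_D = 0; EF_D = 10
ES_E = 3; EF_E = 3+6 = 9
ES_F = 9; EF_F = 9+4 = 13
ES_G = max(EF_B=11, EF_C=3, EF_D=10, EF_F=13) = 13; EF_G = 13+7 = 20
Expected project duration μ = 20 weeks. Critical path: A → E → F → G.

Variance along critical path = 1.778 + 4.000 + 5.444 + 1.778 = 13.000; σ = 3.606 weeks.
D = μ + z·σ = 20 + 0.842·3.606 = 23.0 weeks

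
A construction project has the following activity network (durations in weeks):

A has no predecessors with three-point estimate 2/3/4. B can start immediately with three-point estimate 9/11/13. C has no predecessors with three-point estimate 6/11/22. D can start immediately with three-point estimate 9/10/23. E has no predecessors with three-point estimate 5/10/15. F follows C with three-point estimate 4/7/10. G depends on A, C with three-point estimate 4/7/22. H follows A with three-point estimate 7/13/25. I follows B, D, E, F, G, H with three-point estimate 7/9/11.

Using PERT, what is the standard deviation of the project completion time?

4.07 weeks

te_A = (2 + 4·3 + 4)/6 = 18/6 = 3; σ²_A = ((4−2)/6)² = 0.111
te_B = (9 + 4·11 + 13)/6 = 66/6 = 11; σ²_B = ((13−9)/6)² = 0.444
te_C = (6 + 4·11 + 22)/6 = 72/6 = 12; σ²_C = ((22−6)/6)² = 7.111
te_D = (9 + 4·10 + 23)/6 = 72/6 = 12; σ²_D = ((23−9)/6)² = 5.444
te_E = (5 + 4·10 + 15)/6 = 60/6 = 10; σ²_E = ((15−5)/6)² = 2.778
te_F = (4 + 4·7 + 10)/6 = 42/6 = 7; σ²_F = ((10−4)/6)² = 1.000
te_G = (4 + 4·7 + 22)/6 = 54/6 = 9; σ²_G = ((22−4)/6)² = 9.000
te_H = (7 + 4·13 + 25)/6 = 84/6 = 14; σ²_H = ((25−7)/6)² = 9.000
te_I = (7 + 4·9 + 11)/6 = 54/6 = 9; σ²_I = ((11−7)/6)² = 0.444

Forward pass:
ES_A = 0; EF_A = 3
ES_B = 0; EF_B = 11
ES_C = 0; EF_C = 12
ES_D = 0; EF_D = 12
ES_E = 0; EF_E = 10
ES_F = 12; EF_F = 12+7 = 19
ES_G = max(EF_A=3, EF_C=12) = 12; EF_G = 12+9 = 21
ES_H = 3; EF_H = 3+14 = 17
ES_I = max(EF_B=11, EF_D=12, EF_E=10, EF_F=19, EF_G=21, EF_H=17) = 21; EF_I = 21+9 = 30
Expected project duration μ = 30 weeks. Critical path: C → G → I.

Variance along critical path = 7.111 + 9.000 + 0.444 = 16.556
σ = √16.556 = 4.069 weeks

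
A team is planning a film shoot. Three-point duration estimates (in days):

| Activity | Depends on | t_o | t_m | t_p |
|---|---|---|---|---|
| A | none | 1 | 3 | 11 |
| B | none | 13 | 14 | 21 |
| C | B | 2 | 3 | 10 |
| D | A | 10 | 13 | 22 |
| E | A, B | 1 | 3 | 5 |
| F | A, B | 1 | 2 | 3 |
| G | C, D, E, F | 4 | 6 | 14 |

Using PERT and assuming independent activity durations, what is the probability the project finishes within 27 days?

0.654

te_A = (1 + 4·3 + 11)/6 = 24/6 = 4; σ²_A = ((11−1)/6)² = 2.778
te_B = (13 + 4·14 + 21)/6 = 90/6 = 15; σ²_B = ((21−13)/6)² = 1.778
te_C = (2 + 4·3 + 10)/6 = 24/6 = 4; σ²_C = ((10−2)/6)² = 1.778
te_D = (10 + 4·13 + 22)/6 = 84/6 = 14; σ²_D = ((22−10)/6)² = 4.000
te_E = (1 + 4·3 + 5)/6 = 18/6 = 3; σ²_E = ((5−1)/6)² = 0.444
te_F = (1 + 4·2 + 3)/6 = 12/6 = 2; σ²_F = ((3−1)/6)² = 0.111
te_G = (4 + 4·6 + 14)/6 = 42/6 = 7; σ²_G = ((14−4)/6)² = 2.778

Forward pass:
ES_A = 0; EF_A = 4
ES_B = 0; EF_B = 15
ES_C = 15; EF_C = 15+4 = 19
ES_D = 4; EF_D = 4+14 = 18
ES_E = max(EF_A=4, EF_B=15) = 15; EF_E = 15+3 = 18
ES_F = max(EF_A=4, EF_B=15) = 15; EF_F = 15+2 = 17
ES_G = max(EF_C=19, EF_D=18, EF_E=18, EF_F=17) = 19; EF_G = 19+7 = 26
Expected project duration μ = 26 days. Critical path: B → C → G.

Variance along critical path = 1.778 + 1.778 + 2.778 = 6.333; σ = √6.333 = 2.517 days.
Z = (27 − 26) / 2.517 = 0.397
P(T ≤ 27) = Φ(0.397) ≈ 0.654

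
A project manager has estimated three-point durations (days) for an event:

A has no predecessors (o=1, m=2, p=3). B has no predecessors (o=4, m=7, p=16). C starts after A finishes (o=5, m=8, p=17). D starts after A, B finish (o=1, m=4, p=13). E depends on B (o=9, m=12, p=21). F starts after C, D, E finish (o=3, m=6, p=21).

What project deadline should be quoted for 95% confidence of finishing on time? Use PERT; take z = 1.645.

te_A = (1 + 4·2 + 3)/6 = 12/6 = 2; σ²_A = ((3−1)/6)² = 0.111
te_B = (4 + 4·7 + 16)/6 = 48/6 = 8; σ²_B = ((16−4)/6)² = 4.000
te_C = (5 + 4·8 + 17)/6 = 54/6 = 9; σ²_C = ((17−5)/6)² = 4.000
te_D = (1 + 4·4 + 13)/6 = 30/6 = 5; σ²_D = ((13−1)/6)² = 4.000
te_E = (9 + 4·12 + 21)/6 = 78/6 = 13; σ²_E = ((21−9)/6)² = 4.000
te_F = (3 + 4·6 + 21)/6 = 48/6 = 8; σ²_F = ((21−3)/6)² = 9.000

Forward pass:
ES_A = 0; EF_A = 2
ES_B = 0; EF_B = 8
ES_C = 2; EF_C = 2+9 = 11
ES_D = max(EF_A=2, EF_B=8) = 8; EF_D = 8+5 = 13
ES_E = 8; EF_E = 8+13 = 21
ES_F = max(EF_C=11, EF_D=13, EF_E=21) = 21; EF_F = 21+8 = 29
Expected project duration μ = 29 days. Critical path: B → E → F.

Variance along critical path = 4.000 + 4.000 + 9.000 = 17.000; σ = 4.123 days.
D = μ + z·σ = 29 + 1.645·4.123 = 35.8 days

35.8 days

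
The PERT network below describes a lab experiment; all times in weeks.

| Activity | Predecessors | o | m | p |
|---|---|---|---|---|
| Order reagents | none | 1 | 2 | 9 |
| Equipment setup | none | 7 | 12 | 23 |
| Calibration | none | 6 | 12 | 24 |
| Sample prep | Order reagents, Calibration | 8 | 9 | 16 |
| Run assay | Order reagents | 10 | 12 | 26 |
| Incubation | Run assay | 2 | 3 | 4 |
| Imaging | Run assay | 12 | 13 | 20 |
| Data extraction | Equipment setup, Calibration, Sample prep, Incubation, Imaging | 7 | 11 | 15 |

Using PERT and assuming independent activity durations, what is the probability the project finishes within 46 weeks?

0.872

te_Order reagents = (1 + 4·2 + 9)/6 = 18/6 = 3; σ²_Order reagents = ((9−1)/6)² = 1.778
te_Equipment setup = (7 + 4·12 + 23)/6 = 78/6 = 13; σ²_Equipment setup = ((23−7)/6)² = 7.111
te_Calibration = (6 + 4·12 + 24)/6 = 78/6 = 13; σ²_Calibration = ((24−6)/6)² = 9.000
te_Sample prep = (8 + 4·9 + 16)/6 = 60/6 = 10; σ²_Sample prep = ((16−8)/6)² = 1.778
te_Run assay = (10 + 4·12 + 26)/6 = 84/6 = 14; σ²_Run assay = ((26−10)/6)² = 7.111
te_Incubation = (2 + 4·3 + 4)/6 = 18/6 = 3; σ²_Incubation = ((4−2)/6)² = 0.111
te_Imaging = (12 + 4·13 + 20)/6 = 84/6 = 14; σ²_Imaging = ((20−12)/6)² = 1.778
te_Data extraction = (7 + 4·11 + 15)/6 = 66/6 = 11; σ²_Data extraction = ((15−7)/6)² = 1.778

Forward pass:
ES_Order reagents = 0; EF_Order reagents = 3
ES_Equipment setup = 0; EF_Equipment setup = 13
ES_Calibration = 0; EF_Calibration = 13
ES_Sample prep = max(EF_Order reagents=3, EF_Calibration=13) = 13; EF_Sample prep = 13+10 = 23
ES_Run assay = 3; EF_Run assay = 3+14 = 17
ES_Incubation = 17; EF_Incubation = 17+3 = 20
ES_Imaging = 17; EF_Imaging = 17+14 = 31
ES_Data extraction = max(EF_Equipment setup=13, EF_Calibration=13, EF_Sample prep=23, EF_Incubation=20, EF_Imaging=31) = 31; EF_Data extraction = 31+11 = 42
Expected project duration μ = 42 weeks. Critical path: Order reagents → Run assay → Imaging → Data extraction.

Variance along critical path = 1.778 + 7.111 + 1.778 + 1.778 = 12.444; σ = √12.444 = 3.528 weeks.
Z = (46 − 42) / 3.528 = 1.134
P(T ≤ 46) = Φ(1.134) ≈ 0.872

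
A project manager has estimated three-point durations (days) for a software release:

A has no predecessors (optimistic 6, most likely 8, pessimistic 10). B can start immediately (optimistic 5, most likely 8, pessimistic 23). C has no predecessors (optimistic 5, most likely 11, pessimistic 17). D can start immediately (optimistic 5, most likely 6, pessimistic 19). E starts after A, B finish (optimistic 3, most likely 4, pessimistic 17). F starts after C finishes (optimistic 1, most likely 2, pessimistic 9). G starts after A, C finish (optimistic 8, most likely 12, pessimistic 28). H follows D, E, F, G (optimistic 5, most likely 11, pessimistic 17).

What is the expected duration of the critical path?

36 days

te_A = (6 + 4·8 + 10)/6 = 48/6 = 8
te_B = (5 + 4·8 + 23)/6 = 60/6 = 10
te_C = (5 + 4·11 + 17)/6 = 66/6 = 11
te_D = (5 + 4·6 + 19)/6 = 48/6 = 8
te_E = (3 + 4·4 + 17)/6 = 36/6 = 6
te_F = (1 + 4·2 + 9)/6 = 18/6 = 3
te_G = (8 + 4·12 + 28)/6 = 84/6 = 14
te_H = (5 + 4·11 + 17)/6 = 66/6 = 11

Forward pass:
ES_A = 0; EF_A = 8
ES_B = 0; EF_B = 10
ES_C = 0; EF_C = 11
ES_D = 0; EF_D = 8
ES_E = max(EF_A=8, EF_B=10) = 10; EF_E = 10+6 = 16
ES_F = 11; EF_F = 11+3 = 14
ES_G = max(EF_A=8, EF_C=11) = 11; EF_G = 11+14 = 25
ES_H = max(EF_D=8, EF_E=16, EF_F=14, EF_G=25) = 25; EF_H = 25+11 = 36
Expected project duration μ = 36 days. Critical path: C → G → H.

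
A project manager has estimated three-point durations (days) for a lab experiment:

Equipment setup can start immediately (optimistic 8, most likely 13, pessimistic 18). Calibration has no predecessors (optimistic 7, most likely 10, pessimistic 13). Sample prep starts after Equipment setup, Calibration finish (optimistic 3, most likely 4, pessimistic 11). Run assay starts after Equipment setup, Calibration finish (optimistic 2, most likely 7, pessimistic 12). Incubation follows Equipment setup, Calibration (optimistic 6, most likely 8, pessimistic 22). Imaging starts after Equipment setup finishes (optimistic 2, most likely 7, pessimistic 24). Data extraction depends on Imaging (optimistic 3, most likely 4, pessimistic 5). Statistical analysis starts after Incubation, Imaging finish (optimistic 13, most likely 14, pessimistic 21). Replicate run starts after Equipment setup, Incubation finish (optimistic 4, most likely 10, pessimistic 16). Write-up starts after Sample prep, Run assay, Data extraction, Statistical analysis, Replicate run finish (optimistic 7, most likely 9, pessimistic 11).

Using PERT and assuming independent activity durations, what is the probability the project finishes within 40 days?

0.022

te_Equipment setup = (8 + 4·13 + 18)/6 = 78/6 = 13; σ²_Equipment setup = ((18−8)/6)² = 2.778
te_Calibration = (7 + 4·10 + 13)/6 = 60/6 = 10; σ²_Calibration = ((13−7)/6)² = 1.000
te_Sample prep = (3 + 4·4 + 11)/6 = 30/6 = 5; σ²_Sample prep = ((11−3)/6)² = 1.778
te_Run assay = (2 + 4·7 + 12)/6 = 42/6 = 7; σ²_Run assay = ((12−2)/6)² = 2.778
te_Incubation = (6 + 4·8 + 22)/6 = 60/6 = 10; σ²_Incubation = ((22−6)/6)² = 7.111
te_Imaging = (2 + 4·7 + 24)/6 = 54/6 = 9; σ²_Imaging = ((24−2)/6)² = 13.444
te_Data extraction = (3 + 4·4 + 5)/6 = 24/6 = 4; σ²_Data extraction = ((5−3)/6)² = 0.111
te_Statistical analysis = (13 + 4·14 + 21)/6 = 90/6 = 15; σ²_Statistical analysis = ((21−13)/6)² = 1.778
te_Replicate run = (4 + 4·10 + 16)/6 = 60/6 = 10; σ²_Replicate run = ((16−4)/6)² = 4.000
te_Write-up = (7 + 4·9 + 11)/6 = 54/6 = 9; σ²_Write-up = ((11−7)/6)² = 0.444

Forward pass:
ES_Equipment setup = 0; EF_Equipment setup = 13
ES_Calibration = 0; EF_Calibration = 10
ES_Sample prep = max(EF_Equipment setup=13, EF_Calibration=10) = 13; EF_Sample prep = 13+5 = 18
ES_Run assay = max(EF_Equipment setup=13, EF_Calibration=10) = 13; EF_Run assay = 13+7 = 20
ES_Incubation = max(EF_Equipment setup=13, EF_Calibration=10) = 13; EF_Incubation = 13+10 = 23
ES_Imaging = 13; EF_Imaging = 13+9 = 22
ES_Data extraction = 22; EF_Data extraction = 22+4 = 26
ES_Statistical analysis = max(EF_Incubation=23, EF_Imaging=22) = 23; EF_Statistical analysis = 23+15 = 38
ES_Replicate run = max(EF_Equipment setup=13, EF_Incubation=23) = 23; EF_Replicate run = 23+10 = 33
ES_Write-up = max(EF_Sample prep=18, EF_Run assay=20, EF_Data extraction=26, EF_Statistical analysis=38, EF_Replicate run=33) = 38; EF_Write-up = 38+9 = 47
Expected project duration μ = 47 days. Critical path: Equipment setup → Incubation → Statistical analysis → Write-up.

Variance along critical path = 2.778 + 7.111 + 1.778 + 0.444 = 12.111; σ = √12.111 = 3.480 days.
Z = (40 − 47) / 3.480 = -2.011
P(T ≤ 40) = Φ(-2.011) ≈ 0.022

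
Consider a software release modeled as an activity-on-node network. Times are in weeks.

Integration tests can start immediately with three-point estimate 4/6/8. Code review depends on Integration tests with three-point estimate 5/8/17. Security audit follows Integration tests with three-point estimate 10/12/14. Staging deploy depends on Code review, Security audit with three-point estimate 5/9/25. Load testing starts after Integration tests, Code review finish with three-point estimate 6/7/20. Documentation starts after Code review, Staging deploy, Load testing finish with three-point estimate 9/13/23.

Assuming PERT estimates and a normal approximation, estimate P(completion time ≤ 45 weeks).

te_Integration tests = (4 + 4·6 + 8)/6 = 36/6 = 6; σ²_Integration tests = ((8−4)/6)² = 0.444
te_Code review = (5 + 4·8 + 17)/6 = 54/6 = 9; σ²_Code review = ((17−5)/6)² = 4.000
te_Security audit = (10 + 4·12 + 14)/6 = 72/6 = 12; σ²_Security audit = ((14−10)/6)² = 0.444
te_Staging deploy = (5 + 4·9 + 25)/6 = 66/6 = 11; σ²_Staging deploy = ((25−5)/6)² = 11.111
te_Load testing = (6 + 4·7 + 20)/6 = 54/6 = 9; σ²_Load testing = ((20−6)/6)² = 5.444
te_Documentation = (9 + 4·13 + 23)/6 = 84/6 = 14; σ²_Documentation = ((23−9)/6)² = 5.444

Forward pass:
ES_Integration tests = 0; EF_Integration tests = 6
ES_Code review = 6; EF_Code review = 6+9 = 15
ES_Security audit = 6; EF_Security audit = 6+12 = 18
ES_Staging deploy = max(EF_Code review=15, EF_Security audit=18) = 18; EF_Staging deploy = 18+11 = 29
ES_Load testing = max(EF_Integration tests=6, EF_Code review=15) = 15; EF_Load testing = 15+9 = 24
ES_Documentation = max(EF_Code review=15, EF_Staging deploy=29, EF_Load testing=24) = 29; EF_Documentation = 29+14 = 43
Expected project duration μ = 43 weeks. Critical path: Integration tests → Security audit → Staging deploy → Documentation.

Variance along critical path = 0.444 + 0.444 + 11.111 + 5.444 = 17.444; σ = √17.444 = 4.177 weeks.
Z = (45 − 43) / 4.177 = 0.479
P(T ≤ 45) = Φ(0.479) ≈ 0.684

0.684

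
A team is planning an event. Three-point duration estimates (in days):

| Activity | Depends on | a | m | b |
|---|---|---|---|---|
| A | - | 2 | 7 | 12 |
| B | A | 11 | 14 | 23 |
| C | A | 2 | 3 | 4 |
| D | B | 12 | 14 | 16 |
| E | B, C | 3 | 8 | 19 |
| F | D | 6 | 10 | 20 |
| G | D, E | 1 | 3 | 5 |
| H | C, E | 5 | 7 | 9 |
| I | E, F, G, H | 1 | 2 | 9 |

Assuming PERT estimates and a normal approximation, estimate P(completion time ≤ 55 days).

0.906

te_A = (2 + 4·7 + 12)/6 = 42/6 = 7; σ²_A = ((12−2)/6)² = 2.778
te_B = (11 + 4·14 + 23)/6 = 90/6 = 15; σ²_B = ((23−11)/6)² = 4.000
te_C = (2 + 4·3 + 4)/6 = 18/6 = 3; σ²_C = ((4−2)/6)² = 0.111
te_D = (12 + 4·14 + 16)/6 = 84/6 = 14; σ²_D = ((16−12)/6)² = 0.444
te_E = (3 + 4·8 + 19)/6 = 54/6 = 9; σ²_E = ((19−3)/6)² = 7.111
te_F = (6 + 4·10 + 20)/6 = 66/6 = 11; σ²_F = ((20−6)/6)² = 5.444
te_G = (1 + 4·3 + 5)/6 = 18/6 = 3; σ²_G = ((5−1)/6)² = 0.444
te_H = (5 + 4·7 + 9)/6 = 42/6 = 7; σ²_H = ((9−5)/6)² = 0.444
te_I = (1 + 4·2 + 9)/6 = 18/6 = 3; σ²_I = ((9−1)/6)² = 1.778

Forward pass:
ES_A = 0; EF_A = 7
ES_B = 7; EF_B = 7+15 = 22
ES_C = 7; EF_C = 7+3 = 10
ES_D = 22; EF_D = 22+14 = 36
ES_E = max(EF_B=22, EF_C=10) = 22; EF_E = 22+9 = 31
ES_F = 36; EF_F = 36+11 = 47
ES_G = max(EF_D=36, EF_E=31) = 36; EF_G = 36+3 = 39
ES_H = max(EF_C=10, EF_E=31) = 31; EF_H = 31+7 = 38
ES_I = max(EF_E=31, EF_F=47, EF_G=39, EF_H=38) = 47; EF_I = 47+3 = 50
Expected project duration μ = 50 days. Critical path: A → B → D → F → I.

Variance along critical path = 2.778 + 4.000 + 0.444 + 5.444 + 1.778 = 14.444; σ = √14.444 = 3.801 days.
Z = (55 − 50) / 3.801 = 1.316
P(T ≤ 55) = Φ(1.316) ≈ 0.906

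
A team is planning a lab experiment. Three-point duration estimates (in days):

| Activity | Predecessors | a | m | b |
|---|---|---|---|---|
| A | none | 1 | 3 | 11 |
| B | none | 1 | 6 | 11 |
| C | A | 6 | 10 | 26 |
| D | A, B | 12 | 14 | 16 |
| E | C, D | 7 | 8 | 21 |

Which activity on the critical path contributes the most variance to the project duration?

te_A = (1 + 4·3 + 11)/6 = 24/6 = 4; σ²_A = ((11−1)/6)² = 2.778
te_B = (1 + 4·6 + 11)/6 = 36/6 = 6; σ²_B = ((11−1)/6)² = 2.778
te_C = (6 + 4·10 + 26)/6 = 72/6 = 12; σ²_C = ((26−6)/6)² = 11.111
te_D = (12 + 4·14 + 16)/6 = 84/6 = 14; σ²_D = ((16−12)/6)² = 0.444
te_E = (7 + 4·8 + 21)/6 = 60/6 = 10; σ²_E = ((21−7)/6)² = 5.444

Forward pass:
ES_A = 0; EF_A = 4
ES_B = 0; EF_B = 6
ES_C = 4; EF_C = 4+12 = 16
ES_D = max(EF_A=4, EF_B=6) = 6; EF_D = 6+14 = 20
ES_E = max(EF_C=16, EF_D=20) = 20; EF_E = 20+10 = 30
Expected project duration μ = 30 days. Critical path: B → D → E.

Variances on critical path: σ²_B=2.778, σ²_D=0.444, σ²_E=5.444.
Largest is σ²_E = 5.444.

E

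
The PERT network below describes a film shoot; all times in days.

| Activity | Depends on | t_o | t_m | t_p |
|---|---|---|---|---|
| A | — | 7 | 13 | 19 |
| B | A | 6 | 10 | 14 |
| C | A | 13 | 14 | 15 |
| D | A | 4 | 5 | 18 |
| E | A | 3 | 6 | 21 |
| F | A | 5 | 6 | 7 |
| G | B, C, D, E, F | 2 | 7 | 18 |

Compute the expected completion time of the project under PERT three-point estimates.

35 days

te_A = (7 + 4·13 + 19)/6 = 78/6 = 13
te_B = (6 + 4·10 + 14)/6 = 60/6 = 10
te_C = (13 + 4·14 + 15)/6 = 84/6 = 14
te_D = (4 + 4·5 + 18)/6 = 42/6 = 7
te_E = (3 + 4·6 + 21)/6 = 48/6 = 8
te_F = (5 + 4·6 + 7)/6 = 36/6 = 6
te_G = (2 + 4·7 + 18)/6 = 48/6 = 8

Forward pass:
ES_A = 0; EF_A = 13
ES_B = 13; EF_B = 13+10 = 23
ES_C = 13; EF_C = 13+14 = 27
ES_D = 13; EF_D = 13+7 = 20
ES_E = 13; EF_E = 13+8 = 21
ES_F = 13; EF_F = 13+6 = 19
ES_G = max(EF_B=23, EF_C=27, EF_D=20, EF_E=21, EF_F=19) = 27; EF_G = 27+8 = 35
Expected project duration μ = 35 days. Critical path: A → C → G.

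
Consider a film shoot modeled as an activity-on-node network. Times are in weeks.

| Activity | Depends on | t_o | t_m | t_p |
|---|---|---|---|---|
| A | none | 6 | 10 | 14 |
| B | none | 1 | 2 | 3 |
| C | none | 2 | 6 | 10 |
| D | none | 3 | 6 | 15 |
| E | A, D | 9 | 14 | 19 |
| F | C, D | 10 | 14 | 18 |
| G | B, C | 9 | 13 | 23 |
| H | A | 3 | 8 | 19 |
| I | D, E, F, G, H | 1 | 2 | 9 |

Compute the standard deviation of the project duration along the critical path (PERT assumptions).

2.52 weeks

te_A = (6 + 4·10 + 14)/6 = 60/6 = 10; σ²_A = ((14−6)/6)² = 1.778
te_B = (1 + 4·2 + 3)/6 = 12/6 = 2; σ²_B = ((3−1)/6)² = 0.111
te_C = (2 + 4·6 + 10)/6 = 36/6 = 6; σ²_C = ((10−2)/6)² = 1.778
te_D = (3 + 4·6 + 15)/6 = 42/6 = 7; σ²_D = ((15−3)/6)² = 4.000
te_E = (9 + 4·14 + 19)/6 = 84/6 = 14; σ²_E = ((19−9)/6)² = 2.778
te_F = (10 + 4·14 + 18)/6 = 84/6 = 14; σ²_F = ((18−10)/6)² = 1.778
te_G = (9 + 4·13 + 23)/6 = 84/6 = 14; σ²_G = ((23−9)/6)² = 5.444
te_H = (3 + 4·8 + 19)/6 = 54/6 = 9; σ²_H = ((19−3)/6)² = 7.111
te_I = (1 + 4·2 + 9)/6 = 18/6 = 3; σ²_I = ((9−1)/6)² = 1.778

Forward pass:
ES_A = 0; EF_A = 10
ES_B = 0; EF_B = 2
ES_C = 0; EF_C = 6
ES_D = 0; EF_D = 7
ES_E = max(EF_A=10, EF_D=7) = 10; EF_E = 10+14 = 24
ES_F = max(EF_C=6, EF_D=7) = 7; EF_F = 7+14 = 21
ES_G = max(EF_B=2, EF_C=6) = 6; EF_G = 6+14 = 20
ES_H = 10; EF_H = 10+9 = 19
ES_I = max(EF_D=7, EF_E=24, EF_F=21, EF_G=20, EF_H=19) = 24; EF_I = 24+3 = 27
Expected project duration μ = 27 weeks. Critical path: A → E → I.

Variance along critical path = 1.778 + 2.778 + 1.778 = 6.333
σ = √6.333 = 2.517 weeks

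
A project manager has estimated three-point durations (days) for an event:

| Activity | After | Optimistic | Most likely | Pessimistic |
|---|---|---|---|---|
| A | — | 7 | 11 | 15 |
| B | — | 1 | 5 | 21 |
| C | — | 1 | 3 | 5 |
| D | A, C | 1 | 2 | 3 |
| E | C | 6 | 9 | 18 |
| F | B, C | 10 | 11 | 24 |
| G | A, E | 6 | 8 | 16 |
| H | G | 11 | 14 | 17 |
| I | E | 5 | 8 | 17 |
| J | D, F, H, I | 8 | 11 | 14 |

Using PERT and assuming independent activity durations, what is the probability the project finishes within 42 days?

0.050

te_A = (7 + 4·11 + 15)/6 = 66/6 = 11; σ²_A = ((15−7)/6)² = 1.778
te_B = (1 + 4·5 + 21)/6 = 42/6 = 7; σ²_B = ((21−1)/6)² = 11.111
te_C = (1 + 4·3 + 5)/6 = 18/6 = 3; σ²_C = ((5−1)/6)² = 0.444
te_D = (1 + 4·2 + 3)/6 = 12/6 = 2; σ²_D = ((3−1)/6)² = 0.111
te_E = (6 + 4·9 + 18)/6 = 60/6 = 10; σ²_E = ((18−6)/6)² = 4.000
te_F = (10 + 4·11 + 24)/6 = 78/6 = 13; σ²_F = ((24−10)/6)² = 5.444
te_G = (6 + 4·8 + 16)/6 = 54/6 = 9; σ²_G = ((16−6)/6)² = 2.778
te_H = (11 + 4·14 + 17)/6 = 84/6 = 14; σ²_H = ((17−11)/6)² = 1.000
te_I = (5 + 4·8 + 17)/6 = 54/6 = 9; σ²_I = ((17−5)/6)² = 4.000
te_J = (8 + 4·11 + 14)/6 = 66/6 = 11; σ²_J = ((14−8)/6)² = 1.000

Forward pass:
ES_A = 0; EF_A = 11
ES_B = 0; EF_B = 7
ES_C = 0; EF_C = 3
ES_D = max(EF_A=11, EF_C=3) = 11; EF_D = 11+2 = 13
ES_E = 3; EF_E = 3+10 = 13
ES_F = max(EF_B=7, EF_C=3) = 7; EF_F = 7+13 = 20
ES_G = max(EF_A=11, EF_E=13) = 13; EF_G = 13+9 = 22
ES_H = 22; EF_H = 22+14 = 36
ES_I = 13; EF_I = 13+9 = 22
ES_J = max(EF_D=13, EF_F=20, EF_H=36, EF_I=22) = 36; EF_J = 36+11 = 47
Expected project duration μ = 47 days. Critical path: C → E → G → H → J.

Variance along critical path = 0.444 + 4.000 + 2.778 + 1.000 + 1.000 = 9.222; σ = √9.222 = 3.037 days.
Z = (42 − 47) / 3.037 = -1.646
P(T ≤ 42) = Φ(-1.646) ≈ 0.050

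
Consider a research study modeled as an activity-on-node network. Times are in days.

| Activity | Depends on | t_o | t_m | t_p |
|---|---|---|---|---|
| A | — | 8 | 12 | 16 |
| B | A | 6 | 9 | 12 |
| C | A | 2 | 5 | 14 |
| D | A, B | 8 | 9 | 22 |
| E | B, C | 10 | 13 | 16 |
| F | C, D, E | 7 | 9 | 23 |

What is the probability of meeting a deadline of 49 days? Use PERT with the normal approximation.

0.887

te_A = (8 + 4·12 + 16)/6 = 72/6 = 12; σ²_A = ((16−8)/6)² = 1.778
te_B = (6 + 4·9 + 12)/6 = 54/6 = 9; σ²_B = ((12−6)/6)² = 1.000
te_C = (2 + 4·5 + 14)/6 = 36/6 = 6; σ²_C = ((14−2)/6)² = 4.000
te_D = (8 + 4·9 + 22)/6 = 66/6 = 11; σ²_D = ((22−8)/6)² = 5.444
te_E = (10 + 4·13 + 16)/6 = 78/6 = 13; σ²_E = ((16−10)/6)² = 1.000
te_F = (7 + 4·9 + 23)/6 = 66/6 = 11; σ²_F = ((23−7)/6)² = 7.111

Forward pass:
ES_A = 0; EF_A = 12
ES_B = 12; EF_B = 12+9 = 21
ES_C = 12; EF_C = 12+6 = 18
ES_D = max(EF_A=12, EF_B=21) = 21; EF_D = 21+11 = 32
ES_E = max(EF_B=21, EF_C=18) = 21; EF_E = 21+13 = 34
ES_F = max(EF_C=18, EF_D=32, EF_E=34) = 34; EF_F = 34+11 = 45
Expected project duration μ = 45 days. Critical path: A → B → E → F.

Variance along critical path = 1.778 + 1.000 + 1.000 + 7.111 = 10.889; σ = √10.889 = 3.300 days.
Z = (49 − 45) / 3.300 = 1.212
P(T ≤ 49) = Φ(1.212) ≈ 0.887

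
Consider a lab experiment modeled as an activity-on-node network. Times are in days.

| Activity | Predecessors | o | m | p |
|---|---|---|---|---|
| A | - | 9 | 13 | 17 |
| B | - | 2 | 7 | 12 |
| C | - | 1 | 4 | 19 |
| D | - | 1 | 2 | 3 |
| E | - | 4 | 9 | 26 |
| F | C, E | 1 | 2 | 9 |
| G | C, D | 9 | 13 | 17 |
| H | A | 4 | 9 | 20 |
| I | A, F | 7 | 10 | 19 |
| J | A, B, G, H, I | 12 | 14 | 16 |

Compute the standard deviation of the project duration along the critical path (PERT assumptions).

4.43 days

te_A = (9 + 4·13 + 17)/6 = 78/6 = 13; σ²_A = ((17−9)/6)² = 1.778
te_B = (2 + 4·7 + 12)/6 = 42/6 = 7; σ²_B = ((12−2)/6)² = 2.778
te_C = (1 + 4·4 + 19)/6 = 36/6 = 6; σ²_C = ((19−1)/6)² = 9.000
te_D = (1 + 4·2 + 3)/6 = 12/6 = 2; σ²_D = ((3−1)/6)² = 0.111
te_E = (4 + 4·9 + 26)/6 = 66/6 = 11; σ²_E = ((26−4)/6)² = 13.444
te_F = (1 + 4·2 + 9)/6 = 18/6 = 3; σ²_F = ((9−1)/6)² = 1.778
te_G = (9 + 4·13 + 17)/6 = 78/6 = 13; σ²_G = ((17−9)/6)² = 1.778
te_H = (4 + 4·9 + 20)/6 = 60/6 = 10; σ²_H = ((20−4)/6)² = 7.111
te_I = (7 + 4·10 + 19)/6 = 66/6 = 11; σ²_I = ((19−7)/6)² = 4.000
te_J = (12 + 4·14 + 16)/6 = 84/6 = 14; σ²_J = ((16−12)/6)² = 0.444

Forward pass:
ES_A = 0; EF_A = 13
ES_B = 0; EF_B = 7
ES_C = 0; EF_C = 6
ES_D = 0; EF_D = 2
ES_E = 0; EF_E = 11
ES_F = max(EF_C=6, EF_E=11) = 11; EF_F = 11+3 = 14
ES_G = max(EF_C=6, EF_D=2) = 6; EF_G = 6+13 = 19
ES_H = 13; EF_H = 13+10 = 23
ES_I = max(EF_A=13, EF_F=14) = 14; EF_I = 14+11 = 25
ES_J = max(EF_A=13, EF_B=7, EF_G=19, EF_H=23, EF_I=25) = 25; EF_J = 25+14 = 39
Expected project duration μ = 39 days. Critical path: E → F → I → J.

Variance along critical path = 13.444 + 1.778 + 4.000 + 0.444 = 19.667
σ = √19.667 = 4.435 days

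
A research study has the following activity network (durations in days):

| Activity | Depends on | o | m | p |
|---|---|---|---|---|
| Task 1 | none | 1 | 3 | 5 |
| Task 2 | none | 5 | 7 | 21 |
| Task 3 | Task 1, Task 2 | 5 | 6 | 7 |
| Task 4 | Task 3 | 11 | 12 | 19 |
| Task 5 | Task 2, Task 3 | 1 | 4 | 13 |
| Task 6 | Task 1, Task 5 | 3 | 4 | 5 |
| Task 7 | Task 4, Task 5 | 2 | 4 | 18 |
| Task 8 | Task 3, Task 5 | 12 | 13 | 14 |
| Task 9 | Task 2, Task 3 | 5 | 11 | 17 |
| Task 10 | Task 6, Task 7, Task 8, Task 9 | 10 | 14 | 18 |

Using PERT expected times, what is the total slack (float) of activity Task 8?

te_Task 1 = (1 + 4·3 + 5)/6 = 18/6 = 3
te_Task 2 = (5 + 4·7 + 21)/6 = 54/6 = 9
te_Task 3 = (5 + 4·6 + 7)/6 = 36/6 = 6
te_Task 4 = (11 + 4·12 + 19)/6 = 78/6 = 13
te_Task 5 = (1 + 4·4 + 13)/6 = 30/6 = 5
te_Task 6 = (3 + 4·4 + 5)/6 = 24/6 = 4
te_Task 7 = (2 + 4·4 + 18)/6 = 36/6 = 6
te_Task 8 = (12 + 4·13 + 14)/6 = 78/6 = 13
te_Task 9 = (5 + 4·11 + 17)/6 = 66/6 = 11
te_Task 10 = (10 + 4·14 + 18)/6 = 84/6 = 14

Forward pass:
ES_Task 1 = 0; EF_Task 1 = 3
ES_Task 2 = 0; EF_Task 2 = 9
ES_Task 3 = max(EF_Task 1=3, EF_Task 2=9) = 9; EF_Task 3 = 9+6 = 15
ES_Task 4 = 15; EF_Task 4 = 15+13 = 28
ES_Task 5 = max(EF_Task 2=9, EF_Task 3=15) = 15; EF_Task 5 = 15+5 = 20
ES_Task 6 = max(EF_Task 1=3, EF_Task 5=20) = 20; EF_Task 6 = 20+4 = 24
ES_Task 7 = max(EF_Task 4=28, EF_Task 5=20) = 28; EF_Task 7 = 28+6 = 34
ES_Task 8 = max(EF_Task 3=15, EF_Task 5=20) = 20; EF_Task 8 = 20+13 = 33
ES_Task 9 = max(EF_Task 2=9, EF_Task 3=15) = 15; EF_Task 9 = 15+11 = 26
ES_Task 10 = max(EF_Task 6=24, EF_Task 7=34, EF_Task 8=33, EF_Task 9=26) = 34; EF_Task 10 = 34+14 = 48
Expected project duration μ = 48 days. Critical path: Task 2 → Task 3 → Task 4 → Task 7 → Task 10.

Backward pass:
LF_Task 10 = 48; LS_Task 10 = 48−14 = 34
LF_Task 9 = LS_Task 10 = 34; LS_Task 9 = 34−11 = 23
LF_Task 8 = LS_Task 10 = 34; LS_Task 8 = 34−13 = 21
LF_Task 7 = LS_Task 10 = 34; LS_Task 7 = 34−6 = 28
LF_Task 6 = LS_Task 10 = 34; LS_Task 6 = 34−4 = 30
LF_Task 5 = min(LS_Task 6=30, LS_Task 7=28, LS_Task 8=21) = 21; LS_Task 5 = 21−5 = 16
LF_Task 4 = LS_Task 7 = 28; LS_Task 4 = 28−13 = 15
LF_Task 3 = min(LS_Task 4=15, LS_Task 5=16, LS_Task 8=21, LS_Task 9=23) = 15; LS_Task 3 = 15−6 = 9
LF_Task 2 = min(LS_Task 3=9, LS_Task 5=16, LS_Task 9=23) = 9; LS_Task 2 = 9−9 = 0
LF_Task 1 = min(LS_Task 3=9, LS_Task 6=30) = 9; LS_Task 1 = 9−3 = 6
Slack_Task 8 = LS_Task 8 − ES_Task 8 = 21 − 20 = 1

1 days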